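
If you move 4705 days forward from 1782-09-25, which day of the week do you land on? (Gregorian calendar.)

Sep 25, 1782 is a Wednesday.
4705 mod 7 = 1, so 4705 days after a Wednesday is Wednesday + 1 = Thursday.

Thursday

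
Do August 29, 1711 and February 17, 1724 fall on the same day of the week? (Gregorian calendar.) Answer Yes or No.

No

From Aug 29, 1711 to Feb 17, 1724 is 4555 days.
4555 mod 7 = 5, so they are different weekdays.
(Aug 29, 1711 is a Saturday; Feb 17, 1724 is a Thursday.)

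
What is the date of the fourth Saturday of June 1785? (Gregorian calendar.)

June 25, 1785

June 1, 1785 is a Wednesday.
The first Saturday is therefore June 4 (3 days later).
The fourth Saturday is 4 + 3×7 = June 25.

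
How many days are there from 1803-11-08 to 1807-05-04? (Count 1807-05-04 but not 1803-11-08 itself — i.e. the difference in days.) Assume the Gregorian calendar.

1273

Nov 8, 1803 → Nov 8, 1804: 366 days (Feb 29, 1804 is in that span).
Nov 8, 1804 → Nov 8, 1805: 365 days.
Nov 8, 1805 → Nov 8, 1806: 365 days.
Nov 8, 1806 → Dec 8, 1806: 30 days (November has 30).
Dec 8, 1806 → Jan 8, 1807: 31 days (December has 31).
Jan 8, 1807 → Feb 8, 1807: 31 days (January has 31).
Feb 8, 1807 → Mar 8, 1807: 28 days (February has 28).
Mar 8, 1807 → Apr 8, 1807: 31 days (March has 31).
Apr 8, 1807 → May 4, 1807: 26 days.
Total: 1273 days.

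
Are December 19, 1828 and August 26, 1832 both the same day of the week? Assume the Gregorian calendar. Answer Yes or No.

No

From Dec 19, 1828 to Aug 26, 1832 is 1346 days.
1346 mod 7 = 2, so they are different weekdays.
(Dec 19, 1828 is a Friday; Aug 26, 1832 is a Sunday.)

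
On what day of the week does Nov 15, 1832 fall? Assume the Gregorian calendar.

Thursday

January 1, 1832 is a Sunday.
Jan 1, 1832 → Feb 1, 1832: 31 days (January has 31).
Feb 1, 1832 → Mar 1, 1832: 29 days (February has 29).
Mar 1, 1832 → Apr 1, 1832: 31 days (March has 31).
Apr 1, 1832 → May 1, 1832: 30 days (April has 30).
May 1, 1832 → Jun 1, 1832: 31 days (May has 31).
Jun 1, 1832 → Jul 1, 1832: 30 days (June has 30).
Jul 1, 1832 → Aug 1, 1832: 31 days (July has 31).
Aug 1, 1832 → Sep 1, 1832: 31 days (August has 31).
Sep 1, 1832 → Oct 1, 1832: 30 days (September has 30).
Oct 1, 1832 → Nov 1, 1832: 31 days (October has 31).
Nov 1, 1832 → Nov 15, 1832: 14 days.
Total: 319 days.
319 mod 7 = 4, so Sunday + 4 = Thursday.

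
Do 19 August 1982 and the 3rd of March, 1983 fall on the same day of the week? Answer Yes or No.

From Aug 19, 1982 to Mar 3, 1983 is 196 days.
196 mod 7 = 0, so they are the same weekday.
(Aug 19, 1982 is a Thursday; Mar 3, 1983 is a Thursday.)

Yes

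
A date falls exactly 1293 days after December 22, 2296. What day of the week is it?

First find the weekday of Dec 22, 2296. Doomsday rule: the anchor day for the 2200s is Friday. For year 96: 96÷12 = 8 r 0, and 0÷4 = 0, so 8+0+0 = 8.
Friday + 8 ≡ Saturday — that's 2296's doomsday.
In December the doomsday date is Dec 12.
Dec 22 is 10 days after Dec 12; 10 mod 7 = 3, so Saturday + 3 = Tuesday.
1293 mod 7 = 5, so 1293 days after a Tuesday is Tuesday + 5 = Sunday.

Sunday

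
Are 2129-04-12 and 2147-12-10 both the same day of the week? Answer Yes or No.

From Apr 12, 2129 to Dec 10, 2147 is 6816 days.
6816 mod 7 = 5, so they are different weekdays.
(Apr 12, 2129 is a Tuesday; Dec 10, 2147 is a Sunday.)

No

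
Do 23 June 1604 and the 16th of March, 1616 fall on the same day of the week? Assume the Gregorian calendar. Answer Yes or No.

Yes

From Jun 23, 1604 to Mar 16, 1616 is 4284 days.
4284 mod 7 = 0, so they are the same weekday.
(Jun 23, 1604 is a Wednesday; Mar 16, 1616 is a Wednesday.)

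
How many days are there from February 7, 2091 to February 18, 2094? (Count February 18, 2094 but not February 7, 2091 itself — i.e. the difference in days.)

1107

Feb 7, 2091 → Feb 7, 2092: 365 days.
Feb 7, 2092 → Feb 7, 2093: 366 days (Feb 29, 2092 is in that span).
Feb 7, 2093 → Mar 7, 2093: 28 days (February has 28).
Mar 7, 2093 → Apr 7, 2093: 31 days (March has 31).
Apr 7, 2093 → May 7, 2093: 30 days (April has 30).
May 7, 2093 → Jun 7, 2093: 31 days (May has 31).
Jun 7, 2093 → Jul 7, 2093: 30 days (June has 30).
Jul 7, 2093 → Aug 7, 2093: 31 days (July has 31).
Aug 7, 2093 → Sep 7, 2093: 31 days (August has 31).
Sep 7, 2093 → Oct 7, 2093: 30 days (September has 30).
Oct 7, 2093 → Nov 7, 2093: 31 days (October has 31).
Nov 7, 2093 → Dec 7, 2093: 30 days (November has 30).
Dec 7, 2093 → Jan 7, 2094: 31 days (December has 31).
Jan 7, 2094 → Feb 7, 2094: 31 days (January has 31).
Feb 7, 2094 → Feb 18, 2094: 11 days.
Total: 1107 days.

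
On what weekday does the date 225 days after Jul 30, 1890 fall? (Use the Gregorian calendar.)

Jul 30, 1890 is a Wednesday.
225 mod 7 = 1, so 225 days after a Wednesday is Wednesday + 1 = Thursday.

Thursday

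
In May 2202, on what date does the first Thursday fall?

May 1, 2202 is a Saturday.
The first Thursday is therefore May 6 (5 days later).

May 6, 2202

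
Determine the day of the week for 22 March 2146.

Doomsday rule: the anchor day for the 2100s is Sunday. For year 46: 46÷12 = 3 r 10, and 10÷4 = 2, so 3+10+2 = 15.
Sunday + 15 ≡ Monday — that's 2146's doomsday.
In March the doomsday date is Mar 14.
Mar 22 is 8 days after Mar 14; 8 mod 7 = 1, so Monday + 1 = Tuesday.

Tuesday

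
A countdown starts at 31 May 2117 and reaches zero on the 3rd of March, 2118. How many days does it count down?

May 31, 2117 → Jun 30, 2117: 30 days (May has 31).
Jun 30, 2117 → Jul 30, 2117: 30 days (June has 30).
Jul 30, 2117 → Aug 30, 2117: 31 days (July has 31).
Aug 30, 2117 → Sep 30, 2117: 31 days (August has 31).
Sep 30, 2117 → Oct 30, 2117: 30 days (September has 30).
Oct 30, 2117 → Nov 30, 2117: 31 days (October has 31).
Nov 30, 2117 → Dec 30, 2117: 30 days (November has 30).
Dec 30, 2117 → Jan 30, 2118: 31 days (December has 31).
Jan 30, 2118 → Feb 28, 2118: 29 days (January has 31).
Feb 28, 2118 → Mar 3, 2118: 3 days.
Total: 276 days.

276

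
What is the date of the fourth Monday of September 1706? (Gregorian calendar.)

September 1, 1706 is a Wednesday.
The first Monday is therefore September 6 (5 days later).
The fourth Monday is 6 + 3×7 = September 27.

September 27, 1706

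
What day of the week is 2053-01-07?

Doomsday rule: the anchor day for the 2000s is Tuesday. For year 53: 53÷12 = 4 r 5, and 5÷4 = 1, so 4+5+1 = 10.
Tuesday + 10 ≡ Friday — that's 2053's doomsday.
In January the doomsday date is Jan 3 (2053 is not a leap year).
Jan 7 is 4 days after Jan 3; 4 mod 7 = 4, so Friday + 4 = Tuesday.

Tuesday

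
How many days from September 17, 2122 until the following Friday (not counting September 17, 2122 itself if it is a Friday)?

1

Sep 17, 2122 is a Thursday.
From Thursday to the next Friday is 1 day.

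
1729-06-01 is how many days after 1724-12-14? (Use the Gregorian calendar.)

Dec 14, 1724 → Dec 14, 1725: 365 days.
Dec 14, 1725 → Dec 14, 1726: 365 days.
Dec 14, 1726 → Dec 14, 1727: 365 days.
Dec 14, 1727 → Dec 14, 1728: 366 days (Feb 29, 1728 is in that span).
Dec 14, 1728 → Jan 14, 1729: 31 days (December has 31).
Jan 14, 1729 → Feb 14, 1729: 31 days (January has 31).
Feb 14, 1729 → Mar 14, 1729: 28 days (February has 28).
Mar 14, 1729 → Apr 14, 1729: 31 days (March has 31).
Apr 14, 1729 → May 14, 1729: 30 days (April has 30).
May 14, 1729 → Jun 1, 1729: 18 days.
Total: 1630 days.

1630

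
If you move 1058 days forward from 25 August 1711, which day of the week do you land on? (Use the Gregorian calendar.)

Aug 25, 1711 is a Tuesday.
1058 mod 7 = 1, so 1058 days after a Tuesday is Tuesday + 1 = Wednesday.

Wednesday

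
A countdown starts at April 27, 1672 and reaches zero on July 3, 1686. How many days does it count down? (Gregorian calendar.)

5180

Apr 27, 1672 → Apr 27, 1673: 365 days.
Apr 27, 1673 → Apr 27, 1674: 365 days.
Apr 27, 1674 → Apr 27, 1675: 365 days.
Apr 27, 1675 → Apr 27, 1676: 366 days (Feb 29, 1676 is in that span).
Apr 27, 1676 → Apr 27, 1677: 365 days.
Apr 27, 1677 → Apr 27, 1678: 365 days.
Apr 27, 1678 → Apr 27, 1679: 365 days.
Apr 27, 1679 → Apr 27, 1680: 366 days (Feb 29, 1680 is in that span).
Apr 27, 1680 → Apr 27, 1681: 365 days.
Apr 27, 1681 → Apr 27, 1682: 365 days.
Apr 27, 1682 → Apr 27, 1683: 365 days.
Apr 27, 1683 → Apr 27, 1684: 366 days (Feb 29, 1684 is in that span).
Apr 27, 1684 → Apr 27, 1685: 365 days.
Apr 27, 1685 → Apr 27, 1686: 365 days.
Apr 27, 1686 → May 27, 1686: 30 days (April has 30).
May 27, 1686 → Jun 27, 1686: 31 days (May has 31).
Jun 27, 1686 → Jul 3, 1686: 6 days.
Total: 5180 days.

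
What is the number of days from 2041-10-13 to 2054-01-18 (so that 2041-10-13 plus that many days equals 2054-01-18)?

4480

Oct 13, 2041 → Oct 13, 2042: 365 days.
Oct 13, 2042 → Oct 13, 2043: 365 days.
Oct 13, 2043 → Oct 13, 2044: 366 days (Feb 29, 2044 is in that span).
Oct 13, 2044 → Oct 13, 2045: 365 days.
Oct 13, 2045 → Oct 13, 2046: 365 days.
Oct 13, 2046 → Oct 13, 2047: 365 days.
Oct 13, 2047 → Oct 13, 2048: 366 days (Feb 29, 2048 is in that span).
Oct 13, 2048 → Oct 13, 2049: 365 days.
Oct 13, 2049 → Oct 13, 2050: 365 days.
Oct 13, 2050 → Oct 13, 2051: 365 days.
Oct 13, 2051 → Oct 13, 2052: 366 days (Feb 29, 2052 is in that span).
Oct 13, 2052 → Oct 13, 2053: 365 days.
Oct 13, 2053 → Nov 13, 2053: 31 days (October has 31).
Nov 13, 2053 → Dec 13, 2053: 30 days (November has 30).
Dec 13, 2053 → Jan 13, 2054: 31 days (December has 31).
Jan 13, 2054 → Jan 18, 2054: 5 days.
Total: 4480 days.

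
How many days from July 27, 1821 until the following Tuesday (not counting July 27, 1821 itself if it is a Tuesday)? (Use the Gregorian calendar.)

4

Jul 27, 1821 is a Friday.
From Friday to the next Tuesday is 4 days.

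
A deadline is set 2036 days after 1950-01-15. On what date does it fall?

August 13, 1955

+365 (one year) → Jan 15, 1951 (1671 left).
+365 (one year) → Jan 15, 1952 (1306 left).
+366 (one year; includes Feb 29, 1952) → Jan 15, 1953 (940 left).
+365 (one year) → Jan 15, 1954 (575 left).
+365 (one year) → Jan 15, 1955 (210 left).
Jan has 31 days: +17 → Feb 1, 1955 (193 left).
Feb has 28 days: +28 → Mar 1, 1955 (165 left).
Mar has 31 days: +31 → Apr 1, 1955 (134 left).
Apr has 30 days: +30 → May 1, 1955 (104 left).
May has 31 days: +31 → Jun 1, 1955 (73 left).
Jun has 30 days: +30 → Jul 1, 1955 (43 left).
Jul has 31 days: +31 → Aug 1, 1955 (12 left).
+12 → Aug 13, 1955.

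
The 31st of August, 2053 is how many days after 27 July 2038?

Jul 27, 2038 → Jul 27, 2039: 365 days.
Jul 27, 2039 → Jul 27, 2040: 366 days (Feb 29, 2040 is in that span).
Jul 27, 2040 → Jul 27, 2041: 365 days.
Jul 27, 2041 → Jul 27, 2042: 365 days.
Jul 27, 2042 → Jul 27, 2043: 365 days.
Jul 27, 2043 → Jul 27, 2044: 366 days (Feb 29, 2044 is in that span).
Jul 27, 2044 → Jul 27, 2045: 365 days.
Jul 27, 2045 → Jul 27, 2046: 365 days.
Jul 27, 2046 → Jul 27, 2047: 365 days.
Jul 27, 2047 → Jul 27, 2048: 366 days (Feb 29, 2048 is in that span).
Jul 27, 2048 → Jul 27, 2049: 365 days.
Jul 27, 2049 → Jul 27, 2050: 365 days.
Jul 27, 2050 → Jul 27, 2051: 365 days.
Jul 27, 2051 → Jul 27, 2052: 366 days (Feb 29, 2052 is in that span).
Jul 27, 2052 → Aug 27, 2052: 31 days (July has 31).
Aug 27, 2052 → Sep 27, 2052: 31 days (August has 31).
Sep 27, 2052 → Oct 27, 2052: 30 days (September has 30).
Oct 27, 2052 → Nov 27, 2052: 31 days (October has 31).
Nov 27, 2052 → Dec 27, 2052: 30 days (November has 30).
Dec 27, 2052 → Jan 27, 2053: 31 days (December has 31).
Jan 27, 2053 → Feb 27, 2053: 31 days (January has 31).
Feb 27, 2053 → Mar 27, 2053: 28 days (February has 28).
Mar 27, 2053 → Apr 27, 2053: 31 days (March has 31).
Apr 27, 2053 → May 27, 2053: 30 days (April has 30).
May 27, 2053 → Jun 27, 2053: 31 days (May has 31).
Jun 27, 2053 → Jul 27, 2053: 30 days (June has 30).
Jul 27, 2053 → Aug 27, 2053: 31 days (July has 31).
Aug 27, 2053 → Aug 31, 2053: 4 days.
Total: 5514 days.

5514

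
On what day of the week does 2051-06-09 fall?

Doomsday rule: the anchor day for the 2000s is Tuesday. For year 51: 51÷12 = 4 r 3, and 3÷4 = 0, so 4+3+0 = 7.
Tuesday + 7 ≡ Tuesday — that's 2051's doomsday.
In June the doomsday date is Jun 6.
Jun 9 is 3 days after Jun 6; 3 mod 7 = 3, so Tuesday + 3 = Friday.

Friday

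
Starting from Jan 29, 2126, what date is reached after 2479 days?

November 12, 2132

+365 (one year) → Jan 29, 2127 (2114 left).
+365 (one year) → Jan 29, 2128 (1749 left).
+366 (one year; includes Feb 29, 2128) → Jan 29, 2129 (1383 left).
+365 (one year) → Jan 29, 2130 (1018 left).
+365 (one year) → Jan 29, 2131 (653 left).
+365 (one year) → Jan 29, 2132 (288 left).
Jan has 31 days: +3 → Feb 1, 2132 (285 left).
Feb has 29 days: +29 → Mar 1, 2132 (256 left).
Mar has 31 days: +31 → Apr 1, 2132 (225 left).
Apr has 30 days: +30 → May 1, 2132 (195 left).
May has 31 days: +31 → Jun 1, 2132 (164 left).
Jun has 30 days: +30 → Jul 1, 2132 (134 left).
Jul has 31 days: +31 → Aug 1, 2132 (103 left).
Aug has 31 days: +31 → Sep 1, 2132 (72 left).
Sep has 30 days: +30 → Oct 1, 2132 (42 left).
Oct has 31 days: +31 → Nov 1, 2132 (11 left).
+11 → Nov 12, 2132.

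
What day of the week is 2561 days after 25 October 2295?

Oct 25, 2295 is a Friday.
2561 mod 7 = 6, so 2561 days after a Friday is Friday + 6 = Thursday.

Thursday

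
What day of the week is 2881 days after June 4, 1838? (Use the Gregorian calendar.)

First find the weekday of Jun 4, 1838. Doomsday rule: the anchor day for the 1800s is Friday. For year 38: 38÷12 = 3 r 2, and 2÷4 = 0, so 3+2+0 = 5.
Friday + 5 ≡ Wednesday — that's 1838's doomsday.
In June the doomsday date is Jun 6.
Jun 4 is 2 days before Jun 6; 2 mod 7 = 2, so Wednesday − 2 = Monday.
2881 mod 7 = 4, so 2881 days after a Monday is Monday + 4 = Friday.

Friday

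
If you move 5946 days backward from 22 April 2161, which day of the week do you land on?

Sunday

First find the weekday of Apr 22, 2161. Doomsday rule: the anchor day for the 2100s is Sunday. For year 61: 61÷12 = 5 r 1, and 1÷4 = 0, so 5+1+0 = 6.
Sunday + 6 ≡ Saturday — that's 2161's doomsday.
In April the doomsday date is Apr 4.
Apr 22 is 18 days after Apr 4; 18 mod 7 = 4, so Saturday + 4 = Wednesday.
5946 mod 7 = 3, so 5946 days before a Wednesday is Wednesday − 3 = Sunday.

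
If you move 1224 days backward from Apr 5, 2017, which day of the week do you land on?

Apr 5, 2017 is a Wednesday.
1224 mod 7 = 6, so 1224 days before a Wednesday is Wednesday − 6 = Thursday.

Thursday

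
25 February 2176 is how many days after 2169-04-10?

2512

Apr 10, 2169 → Apr 10, 2170: 365 days.
Apr 10, 2170 → Apr 10, 2171: 365 days.
Apr 10, 2171 → Apr 10, 2172: 366 days (Feb 29, 2172 is in that span).
Apr 10, 2172 → Apr 10, 2173: 365 days.
Apr 10, 2173 → Apr 10, 2174: 365 days.
Apr 10, 2174 → Apr 10, 2175: 365 days.
Apr 10, 2175 → May 10, 2175: 30 days (April has 30).
May 10, 2175 → Jun 10, 2175: 31 days (May has 31).
Jun 10, 2175 → Jul 10, 2175: 30 days (June has 30).
Jul 10, 2175 → Aug 10, 2175: 31 days (July has 31).
Aug 10, 2175 → Sep 10, 2175: 31 days (August has 31).
Sep 10, 2175 → Oct 10, 2175: 30 days (September has 30).
Oct 10, 2175 → Nov 10, 2175: 31 days (October has 31).
Nov 10, 2175 → Dec 10, 2175: 30 days (November has 30).
Dec 10, 2175 → Jan 10, 2176: 31 days (December has 31).
Jan 10, 2176 → Feb 10, 2176: 31 days (January has 31).
Feb 10, 2176 → Feb 25, 2176: 15 days.
Total: 2512 days.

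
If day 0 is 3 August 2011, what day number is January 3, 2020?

Aug 3, 2011 → Aug 3, 2012: 366 days (Feb 29, 2012 is in that span).
Aug 3, 2012 → Aug 3, 2013: 365 days.
Aug 3, 2013 → Aug 3, 2014: 365 days.
Aug 3, 2014 → Aug 3, 2015: 365 days.
Aug 3, 2015 → Aug 3, 2016: 366 days (Feb 29, 2016 is in that span).
Aug 3, 2016 → Aug 3, 2017: 365 days.
Aug 3, 2017 → Aug 3, 2018: 365 days.
Aug 3, 2018 → Aug 3, 2019: 365 days.
Aug 3, 2019 → Sep 3, 2019: 31 days (August has 31).
Sep 3, 2019 → Oct 3, 2019: 30 days (September has 30).
Oct 3, 2019 → Nov 3, 2019: 31 days (October has 31).
Nov 3, 2019 → Dec 3, 2019: 30 days (November has 30).
Dec 3, 2019 → Jan 3, 2020: 31 days.
Total: 3075 days.

3075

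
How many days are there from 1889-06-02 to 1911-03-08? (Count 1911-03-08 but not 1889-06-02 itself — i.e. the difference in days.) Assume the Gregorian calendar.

Jun 2, 1889 → Jun 2, 1890: 365 days.
Jun 2, 1890 → Jun 2, 1891: 365 days.
Jun 2, 1891 → Jun 2, 1892: 366 days (Feb 29, 1892 is in that span).
Jun 2, 1892 → Jun 2, 1893: 365 days.
Jun 2, 1893 → Jun 2, 1894: 365 days.
Jun 2, 1894 → Jun 2, 1895: 365 days.
Jun 2, 1895 → Jun 2, 1896: 366 days (Feb 29, 1896 is in that span).
Jun 2, 1896 → Jun 2, 1897: 365 days.
Jun 2, 1897 → Jun 2, 1898: 365 days.
Jun 2, 1898 → Jun 2, 1899: 365 days.
Jun 2, 1899 → Jun 2, 1900: 365 days.
Jun 2, 1900 → Jun 2, 1901: 365 days.
Jun 2, 1901 → Jun 2, 1902: 365 days.
Jun 2, 1902 → Jun 2, 1903: 365 days.
Jun 2, 1903 → Jun 2, 1904: 366 days (Feb 29, 1904 is in that span).
Jun 2, 1904 → Jun 2, 1905: 365 days.
Jun 2, 1905 → Jun 2, 1906: 365 days.
Jun 2, 1906 → Jun 2, 1907: 365 days.
Jun 2, 1907 → Jun 2, 1908: 366 days (Feb 29, 1908 is in that span).
Jun 2, 1908 → Jun 2, 1909: 365 days.
Jun 2, 1909 → Jun 2, 1910: 365 days.
Jun 2, 1910 → Jul 2, 1910: 30 days (June has 30).
Jul 2, 1910 → Aug 2, 1910: 31 days (July has 31).
Aug 2, 1910 → Sep 2, 1910: 31 days (August has 31).
Sep 2, 1910 → Oct 2, 1910: 30 days (September has 30).
Oct 2, 1910 → Nov 2, 1910: 31 days (October has 31).
Nov 2, 1910 → Dec 2, 1910: 30 days (November has 30).
Dec 2, 1910 → Jan 2, 1911: 31 days (December has 31).
Jan 2, 1911 → Feb 2, 1911: 31 days (January has 31).
Feb 2, 1911 → Mar 2, 1911: 28 days (February has 28).
Mar 2, 1911 → Mar 8, 1911: 6 days.
Total: 7948 days.

7948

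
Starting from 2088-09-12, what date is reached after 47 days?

Sep has 30 days: +19 → Oct 1, 2088 (28 left).
+28 → Oct 29, 2088.

October 29, 2088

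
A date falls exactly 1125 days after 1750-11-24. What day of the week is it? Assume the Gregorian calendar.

Sunday

First find the weekday of Nov 24, 1750. Doomsday rule: the anchor day for the 1700s is Sunday. For year 50: 50÷12 = 4 r 2, and 2÷4 = 0, so 4+2+0 = 6.
Sunday + 6 ≡ Saturday — that's 1750's doomsday.
In November the doomsday date is Nov 7.
Nov 24 is 17 days after Nov 7; 17 mod 7 = 3, so Saturday + 3 = Tuesday.
1125 mod 7 = 5, so 1125 days after a Tuesday is Tuesday + 5 = Sunday.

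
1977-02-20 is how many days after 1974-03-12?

Mar 12, 1974 → Mar 12, 1975: 365 days.
Mar 12, 1975 → Mar 12, 1976: 366 days (Feb 29, 1976 is in that span).
Mar 12, 1976 → Apr 12, 1976: 31 days (March has 31).
Apr 12, 1976 → May 12, 1976: 30 days (April has 30).
May 12, 1976 → Jun 12, 1976: 31 days (May has 31).
Jun 12, 1976 → Jul 12, 1976: 30 days (June has 30).
Jul 12, 1976 → Aug 12, 1976: 31 days (July has 31).
Aug 12, 1976 → Sep 12, 1976: 31 days (August has 31).
Sep 12, 1976 → Oct 12, 1976: 30 days (September has 30).
Oct 12, 1976 → Nov 12, 1976: 31 days (October has 31).
Nov 12, 1976 → Dec 12, 1976: 30 days (November has 30).
Dec 12, 1976 → Jan 12, 1977: 31 days (December has 31).
Jan 12, 1977 → Feb 12, 1977: 31 days (January has 31).
Feb 12, 1977 → Feb 20, 1977: 8 days.
Total: 1076 days.

1076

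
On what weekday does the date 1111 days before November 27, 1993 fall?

First find the weekday of Nov 27, 1993. Doomsday rule: the anchor day for the 1900s is Wednesday. For year 93: 93÷12 = 7 r 9, and 9÷4 = 2, so 7+9+2 = 18.
Wednesday + 18 ≡ Sunday — that's 1993's doomsday.
In November the doomsday date is Nov 7.
Nov 27 is 20 days after Nov 7; 20 mod 7 = 6, so Sunday + 6 = Saturday.
1111 mod 7 = 5, so 1111 days before a Saturday is Saturday − 5 = Monday.

Monday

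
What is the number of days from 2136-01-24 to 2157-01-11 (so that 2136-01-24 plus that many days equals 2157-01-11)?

Jan 24, 2136 → Jan 24, 2137: 366 days (Feb 29, 2136 is in that span).
Jan 24, 2137 → Jan 24, 2138: 365 days.
Jan 24, 2138 → Jan 24, 2139: 365 days.
Jan 24, 2139 → Jan 24, 2140: 365 days.
Jan 24, 2140 → Jan 24, 2141: 366 days (Feb 29, 2140 is in that span).
Jan 24, 2141 → Jan 24, 2142: 365 days.
Jan 24, 2142 → Jan 24, 2143: 365 days.
Jan 24, 2143 → Jan 24, 2144: 365 days.
Jan 24, 2144 → Jan 24, 2145: 366 days (Feb 29, 2144 is in that span).
Jan 24, 2145 → Jan 24, 2146: 365 days.
Jan 24, 2146 → Jan 24, 2147: 365 days.
Jan 24, 2147 → Jan 24, 2148: 365 days.
Jan 24, 2148 → Jan 24, 2149: 366 days (Feb 29, 2148 is in that span).
Jan 24, 2149 → Jan 24, 2150: 365 days.
Jan 24, 2150 → Jan 24, 2151: 365 days.
Jan 24, 2151 → Jan 24, 2152: 365 days.
Jan 24, 2152 → Jan 24, 2153: 366 days (Feb 29, 2152 is in that span).
Jan 24, 2153 → Jan 24, 2154: 365 days.
Jan 24, 2154 → Jan 24, 2155: 365 days.
Jan 24, 2155 → Jan 24, 2156: 365 days.
Jan 24, 2156 → Feb 24, 2156: 31 days (January has 31).
Feb 24, 2156 → Mar 24, 2156: 29 days (February has 29).
Mar 24, 2156 → Apr 24, 2156: 31 days (March has 31).
Apr 24, 2156 → May 24, 2156: 30 days (April has 30).
May 24, 2156 → Jun 24, 2156: 31 days (May has 31).
Jun 24, 2156 → Jul 24, 2156: 30 days (June has 30).
Jul 24, 2156 → Aug 24, 2156: 31 days (July has 31).
Aug 24, 2156 → Sep 24, 2156: 31 days (August has 31).
Sep 24, 2156 → Oct 24, 2156: 30 days (September has 30).
Oct 24, 2156 → Nov 24, 2156: 31 days (October has 31).
Nov 24, 2156 → Dec 24, 2156: 30 days (November has 30).
Dec 24, 2156 → Jan 11, 2157: 18 days.
Total: 7658 days.

7658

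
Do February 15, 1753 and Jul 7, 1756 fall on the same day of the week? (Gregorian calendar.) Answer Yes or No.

No

From Feb 15, 1753 to Jul 7, 1756 is 1238 days.
1238 mod 7 = 6, so they are different weekdays.
(Feb 15, 1753 is a Thursday; Jul 7, 1756 is a Wednesday.)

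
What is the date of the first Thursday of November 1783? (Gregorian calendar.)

November 1, 1783 is a Saturday.
The first Thursday is therefore November 6 (5 days later).

November 6, 1783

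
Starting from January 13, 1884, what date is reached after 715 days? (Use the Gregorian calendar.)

+366 (one year; includes Feb 29, 1884) → Jan 13, 1885 (349 left).
Jan has 31 days: +19 → Feb 1, 1885 (330 left).
Feb has 28 days: +28 → Mar 1, 1885 (302 left).
Mar has 31 days: +31 → Apr 1, 1885 (271 left).
Apr has 30 days: +30 → May 1, 1885 (241 left).
May has 31 days: +31 → Jun 1, 1885 (210 left).
Jun has 30 days: +30 → Jul 1, 1885 (180 left).
Jul has 31 days: +31 → Aug 1, 1885 (149 left).
Aug has 31 days: +31 → Sep 1, 1885 (118 left).
Sep has 30 days: +30 → Oct 1, 1885 (88 left).
Oct has 31 days: +31 → Nov 1, 1885 (57 left).
Nov has 30 days: +30 → Dec 1, 1885 (27 left).
+27 → Dec 28, 1885.

December 28, 1885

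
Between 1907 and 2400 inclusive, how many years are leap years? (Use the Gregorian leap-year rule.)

121

Multiples of 4 in [1907,2400]: 124.
Of those, multiples of 100: 5 (not leap unless ÷400).
Multiples of 400: 2.
Leap years = 124 − 5 + 2 = 121.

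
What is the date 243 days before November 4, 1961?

−4 → Oct 31, 1961 (end of Oct, 31 days; 239 left).
−31 → Sep 30, 1961 (end of Sep, 30 days; 208 left).
−30 → Aug 31, 1961 (end of Aug, 31 days; 178 left).
−31 → Jul 31, 1961 (end of Jul, 31 days; 147 left).
−31 → Jun 30, 1961 (end of Jun, 30 days; 116 left).
−30 → May 31, 1961 (end of May, 31 days; 86 left).
−31 → Apr 30, 1961 (end of Apr, 30 days; 55 left).
−30 → Mar 31, 1961 (end of Mar, 31 days; 25 left).
−25 → Mar 6, 1961.

March 6, 1961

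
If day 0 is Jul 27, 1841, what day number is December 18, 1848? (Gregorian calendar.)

Jul 27, 1841 → Jul 27, 1842: 365 days.
Jul 27, 1842 → Jul 27, 1843: 365 days.
Jul 27, 1843 → Jul 27, 1844: 366 days (Feb 29, 1844 is in that span).
Jul 27, 1844 → Jul 27, 1845: 365 days.
Jul 27, 1845 → Jul 27, 1846: 365 days.
Jul 27, 1846 → Jul 27, 1847: 365 days.
Jul 27, 1847 → Jul 27, 1848: 366 days (Feb 29, 1848 is in that span).
Jul 27, 1848 → Aug 27, 1848: 31 days (July has 31).
Aug 27, 1848 → Sep 27, 1848: 31 days (August has 31).
Sep 27, 1848 → Oct 27, 1848: 30 days (September has 30).
Oct 27, 1848 → Nov 27, 1848: 31 days (October has 31).
Nov 27, 1848 → Dec 18, 1848: 21 days.
Total: 2701 days.

2701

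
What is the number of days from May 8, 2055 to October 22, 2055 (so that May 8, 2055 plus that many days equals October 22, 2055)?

May 8, 2055 → Jun 8, 2055: 31 days (May has 31).
Jun 8, 2055 → Jul 8, 2055: 30 days (June has 30).
Jul 8, 2055 → Aug 8, 2055: 31 days (July has 31).
Aug 8, 2055 → Sep 8, 2055: 31 days (August has 31).
Sep 8, 2055 → Oct 8, 2055: 30 days (September has 30).
Oct 8, 2055 → Oct 22, 2055: 14 days.
Total: 167 days.

167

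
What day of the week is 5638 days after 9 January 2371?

Tuesday

Jan 9, 2371 is a Saturday.
5638 mod 7 = 3, so 5638 days after a Saturday is Saturday + 3 = Tuesday.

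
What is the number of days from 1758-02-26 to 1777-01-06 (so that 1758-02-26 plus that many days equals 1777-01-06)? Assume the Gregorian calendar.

Feb 26, 1758 → Feb 26, 1759: 365 days.
Feb 26, 1759 → Feb 26, 1760: 365 days.
Feb 26, 1760 → Feb 26, 1761: 366 days (Feb 29, 1760 is in that span).
Feb 26, 1761 → Feb 26, 1762: 365 days.
Feb 26, 1762 → Feb 26, 1763: 365 days.
Feb 26, 1763 → Feb 26, 1764: 365 days.
Feb 26, 1764 → Feb 26, 1765: 366 days (Feb 29, 1764 is in that span).
Feb 26, 1765 → Feb 26, 1766: 365 days.
Feb 26, 1766 → Feb 26, 1767: 365 days.
Feb 26, 1767 → Feb 26, 1768: 365 days.
Feb 26, 1768 → Feb 26, 1769: 366 days (Feb 29, 1768 is in that span).
Feb 26, 1769 → Feb 26, 1770: 365 days.
Feb 26, 1770 → Feb 26, 1771: 365 days.
Feb 26, 1771 → Feb 26, 1772: 365 days.
Feb 26, 1772 → Feb 26, 1773: 366 days (Feb 29, 1772 is in that span).
Feb 26, 1773 → Feb 26, 1774: 365 days.
Feb 26, 1774 → Feb 26, 1775: 365 days.
Feb 26, 1775 → Feb 26, 1776: 365 days.
Feb 26, 1776 → Mar 26, 1776: 29 days (February has 29).
Mar 26, 1776 → Apr 26, 1776: 31 days (March has 31).
Apr 26, 1776 → May 26, 1776: 30 days (April has 30).
May 26, 1776 → Jun 26, 1776: 31 days (May has 31).
Jun 26, 1776 → Jul 26, 1776: 30 days (June has 30).
Jul 26, 1776 → Aug 26, 1776: 31 days (July has 31).
Aug 26, 1776 → Sep 26, 1776: 31 days (August has 31).
Sep 26, 1776 → Oct 26, 1776: 30 days (September has 30).
Oct 26, 1776 → Nov 26, 1776: 31 days (October has 31).
Nov 26, 1776 → Dec 26, 1776: 30 days (November has 30).
Dec 26, 1776 → Jan 6, 1777: 11 days.
Total: 6889 days.

6889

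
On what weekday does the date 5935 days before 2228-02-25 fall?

Tuesday

Feb 25, 2228 is a Monday.
5935 mod 7 = 6, so 5935 days before a Monday is Monday − 6 = Tuesday.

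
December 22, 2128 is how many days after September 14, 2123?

1926

Sep 14, 2123 → Sep 14, 2124: 366 days (Feb 29, 2124 is in that span).
Sep 14, 2124 → Sep 14, 2125: 365 days.
Sep 14, 2125 → Sep 14, 2126: 365 days.
Sep 14, 2126 → Sep 14, 2127: 365 days.
Sep 14, 2127 → Sep 14, 2128: 366 days (Feb 29, 2128 is in that span).
Sep 14, 2128 → Oct 14, 2128: 30 days (September has 30).
Oct 14, 2128 → Nov 14, 2128: 31 days (October has 31).
Nov 14, 2128 → Dec 14, 2128: 30 days (November has 30).
Dec 14, 2128 → Dec 22, 2128: 8 days.
Total: 1926 days.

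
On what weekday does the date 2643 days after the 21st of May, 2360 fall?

Wednesday

First find the weekday of May 21, 2360. Doomsday rule: the anchor day for the 2300s is Wednesday. For year 60: 60÷12 = 5 r 0, and 0÷4 = 0, so 5+0+0 = 5.
Wednesday + 5 ≡ Monday — that's 2360's doomsday.
In May the doomsday date is May 9.
May 21 is 12 days after May 9; 12 mod 7 = 5, so Monday + 5 = Saturday.
2643 mod 7 = 4, so 2643 days after a Saturday is Saturday + 4 = Wednesday.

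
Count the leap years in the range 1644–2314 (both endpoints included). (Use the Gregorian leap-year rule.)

Multiples of 4 in [1644,2314]: 168.
Of those, multiples of 100: 7 (not leap unless ÷400).
Multiples of 400: 1.
Leap years = 168 − 7 + 1 = 162.

162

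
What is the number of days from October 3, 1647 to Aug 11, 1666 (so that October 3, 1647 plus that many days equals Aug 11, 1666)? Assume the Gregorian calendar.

6887

Oct 3, 1647 → Oct 3, 1648: 366 days (Feb 29, 1648 is in that span).
Oct 3, 1648 → Oct 3, 1649: 365 days.
Oct 3, 1649 → Oct 3, 1650: 365 days.
Oct 3, 1650 → Oct 3, 1651: 365 days.
Oct 3, 1651 → Oct 3, 1652: 366 days (Feb 29, 1652 is in that span).
Oct 3, 1652 → Oct 3, 1653: 365 days.
Oct 3, 1653 → Oct 3, 1654: 365 days.
Oct 3, 1654 → Oct 3, 1655: 365 days.
Oct 3, 1655 → Oct 3, 1656: 366 days (Feb 29, 1656 is in that span).
Oct 3, 1656 → Oct 3, 1657: 365 days.
Oct 3, 1657 → Oct 3, 1658: 365 days.
Oct 3, 1658 → Oct 3, 1659: 365 days.
Oct 3, 1659 → Oct 3, 1660: 366 days (Feb 29, 1660 is in that span).
Oct 3, 1660 → Oct 3, 1661: 365 days.
Oct 3, 1661 → Oct 3, 1662: 365 days.
Oct 3, 1662 → Oct 3, 1663: 365 days.
Oct 3, 1663 → Oct 3, 1664: 366 days (Feb 29, 1664 is in that span).
Oct 3, 1664 → Oct 3, 1665: 365 days.
Oct 3, 1665 → Nov 3, 1665: 31 days (October has 31).
Nov 3, 1665 → Dec 3, 1665: 30 days (November has 30).
Dec 3, 1665 → Jan 3, 1666: 31 days (December has 31).
Jan 3, 1666 → Feb 3, 1666: 31 days (January has 31).
Feb 3, 1666 → Mar 3, 1666: 28 days (February has 28).
Mar 3, 1666 → Apr 3, 1666: 31 days (March has 31).
Apr 3, 1666 → May 3, 1666: 30 days (April has 30).
May 3, 1666 → Jun 3, 1666: 31 days (May has 31).
Jun 3, 1666 → Jul 3, 1666: 30 days (June has 30).
Jul 3, 1666 → Aug 3, 1666: 31 days (July has 31).
Aug 3, 1666 → Aug 11, 1666: 8 days.
Total: 6887 days.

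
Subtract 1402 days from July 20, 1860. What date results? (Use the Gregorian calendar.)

September 17, 1856

−366 (one year; includes Feb 29, 1860) → Jul 20, 1859 (1036 left).
−365 (one year) → Jul 20, 1858 (671 left).
−365 (one year) → Jul 20, 1857 (306 left).
−20 → Jun 30, 1857 (end of Jun, 30 days; 286 left).
−30 → May 31, 1857 (end of May, 31 days; 256 left).
−31 → Apr 30, 1857 (end of Apr, 30 days; 225 left).
−30 → Mar 31, 1857 (end of Mar, 31 days; 195 left).
−31 → Feb 28, 1857 (end of Feb, 28 days; 164 left).
−28 → Jan 31, 1857 (end of Jan, 31 days; 136 left).
−31 → Dec 31, 1856 (end of Dec, 31 days; 105 left).
−31 → Nov 30, 1856 (end of Nov, 30 days; 74 left).
−30 → Oct 31, 1856 (end of Oct, 31 days; 44 left).
−31 → Sep 30, 1856 (end of Sep, 30 days; 13 left).
−13 → Sep 17, 1856.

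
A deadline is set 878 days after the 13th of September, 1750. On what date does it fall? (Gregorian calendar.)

February 7, 1753

+365 (one year) → Sep 13, 1751 (513 left).
+366 (one year; includes Feb 29, 1752) → Sep 13, 1752 (147 left).
Sep has 30 days: +18 → Oct 1, 1752 (129 left).
Oct has 31 days: +31 → Nov 1, 1752 (98 left).
Nov has 30 days: +30 → Dec 1, 1752 (68 left).
Dec has 31 days: +31 → Jan 1, 1753 (37 left).
Jan has 31 days: +31 → Feb 1, 1753 (6 left).
+6 → Feb 7, 1753.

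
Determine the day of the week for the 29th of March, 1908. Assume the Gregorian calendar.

Sunday

Doomsday rule: the anchor day for the 1900s is Wednesday. For year 08: 8÷12 = 0 r 8, and 8÷4 = 2, so 0+8+2 = 10.
Wednesday + 10 ≡ Saturday — that's 1908's doomsday.
In March the doomsday date is Mar 14.
Mar 29 is 15 days after Mar 14; 15 mod 7 = 1, so Saturday + 1 = Sunday.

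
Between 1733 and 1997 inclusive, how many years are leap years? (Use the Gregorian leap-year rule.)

64

Multiples of 4 in [1733,1997]: 66.
Of those, multiples of 100: 2 (not leap unless ÷400).
Multiples of 400: 0.
Leap years = 66 − 2 + 0 = 64.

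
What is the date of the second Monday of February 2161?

February 9, 2161

February 1, 2161 is a Sunday.
The first Monday is therefore February 2 (1 days later).
The second Monday is 2 + 1×7 = February 9.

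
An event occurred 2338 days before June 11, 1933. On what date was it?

−365 (one year) → Jun 11, 1932 (1973 left).
−366 (one year; includes Feb 29, 1932) → Jun 11, 1931 (1607 left).
−365 (one year) → Jun 11, 1930 (1242 left).
−365 (one year) → Jun 11, 1929 (877 left).
−365 (one year) → Jun 11, 1928 (512 left).
−366 (one year; includes Feb 29, 1928) → Jun 11, 1927 (146 left).
−11 → May 31, 1927 (end of May, 31 days; 135 left).
−31 → Apr 30, 1927 (end of Apr, 30 days; 104 left).
−30 → Mar 31, 1927 (end of Mar, 31 days; 74 left).
−31 → Feb 28, 1927 (end of Feb, 28 days; 43 left).
−28 → Jan 31, 1927 (end of Jan, 31 days; 15 left).
−15 → Jan 16, 1927.

January 16, 1927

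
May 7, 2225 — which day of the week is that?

Saturday

Doomsday rule: the anchor day for the 2200s is Friday. For year 25: 25÷12 = 2 r 1, and 1÷4 = 0, so 2+1+0 = 3.
Friday + 3 ≡ Monday — that's 2225's doomsday.
In May the doomsday date is May 9.
May 7 is 2 days before May 9; 2 mod 7 = 2, so Monday − 2 = Saturday.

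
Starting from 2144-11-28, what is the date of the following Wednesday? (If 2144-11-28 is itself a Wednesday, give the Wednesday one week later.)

December 2, 2144

Nov 28, 2144 is a Saturday.
From Saturday to the next Wednesday is 4 days.
Nov 28, 2144 + 4 = Dec 2, 2144.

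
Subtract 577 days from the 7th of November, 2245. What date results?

April 9, 2244

−365 (one year) → Nov 7, 2244 (212 left).
−7 → Oct 31, 2244 (end of Oct, 31 days; 205 left).
−31 → Sep 30, 2244 (end of Sep, 30 days; 174 left).
−30 → Aug 31, 2244 (end of Aug, 31 days; 144 left).
−31 → Jul 31, 2244 (end of Jul, 31 days; 113 left).
−31 → Jun 30, 2244 (end of Jun, 30 days; 82 left).
−30 → May 31, 2244 (end of May, 31 days; 52 left).
−31 → Apr 30, 2244 (end of Apr, 30 days; 21 left).
−21 → Apr 9, 2244.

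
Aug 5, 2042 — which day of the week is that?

Doomsday rule: the anchor day for the 2000s is Tuesday. For year 42: 42÷12 = 3 r 6, and 6÷4 = 1, so 3+6+1 = 10.
Tuesday + 10 ≡ Friday — that's 2042's doomsday.
In August the doomsday date is Aug 8.
Aug 5 is 3 days before Aug 8; 3 mod 7 = 3, so Friday − 3 = Tuesday.

Tuesday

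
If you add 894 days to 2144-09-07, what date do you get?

+365 (one year) → Sep 7, 2145 (529 left).
+365 (one year) → Sep 7, 2146 (164 left).
Sep has 30 days: +24 → Oct 1, 2146 (140 left).
Oct has 31 days: +31 → Nov 1, 2146 (109 left).
Nov has 30 days: +30 → Dec 1, 2146 (79 left).
Dec has 31 days: +31 → Jan 1, 2147 (48 left).
Jan has 31 days: +31 → Feb 1, 2147 (17 left).
+17 → Feb 18, 2147.

February 18, 2147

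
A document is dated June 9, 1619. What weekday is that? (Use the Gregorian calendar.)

Sunday

Doomsday rule: the anchor day for the 1600s is Tuesday. For year 19: 19÷12 = 1 r 7, and 7÷4 = 1, so 1+7+1 = 9.
Tuesday + 9 ≡ Thursday — that's 1619's doomsday.
In June the doomsday date is Jun 6.
Jun 9 is 3 days after Jun 6; 3 mod 7 = 3, so Thursday + 3 = Sunday.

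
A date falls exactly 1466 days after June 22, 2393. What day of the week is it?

Friday

First find the weekday of Jun 22, 2393. Doomsday rule: the anchor day for the 2300s is Wednesday. For year 93: 93÷12 = 7 r 9, and 9÷4 = 2, so 7+9+2 = 18.
Wednesday + 18 ≡ Sunday — that's 2393's doomsday.
In June the doomsday date is Jun 6.
Jun 22 is 16 days after Jun 6; 16 mod 7 = 2, so Sunday + 2 = Tuesday.
1466 mod 7 = 3, so 1466 days after a Tuesday is Tuesday + 3 = Friday.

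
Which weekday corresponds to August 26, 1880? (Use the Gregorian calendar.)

Doomsday rule: the anchor day for the 1800s is Friday. For year 80: 80÷12 = 6 r 8, and 8÷4 = 2, so 6+8+2 = 16.
Friday + 16 ≡ Sunday — that's 1880's doomsday.
In August the doomsday date is Aug 8.
Aug 26 is 18 days after Aug 8; 18 mod 7 = 4, so Sunday + 4 = Thursday.

Thursday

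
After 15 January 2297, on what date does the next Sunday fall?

Jan 15, 2297 is a Friday.
From Friday to the next Sunday is 2 days.
Jan 15, 2297 + 2 = Jan 17, 2297.

January 17, 2297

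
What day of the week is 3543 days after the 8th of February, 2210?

First find the weekday of Feb 8, 2210. Doomsday rule: the anchor day for the 2200s is Friday. For year 10: 10÷12 = 0 r 10, and 10÷4 = 2, so 0+10+2 = 12.
Friday + 12 ≡ Wednesday — that's 2210's doomsday.
In February the doomsday date is Feb 28 (2210 is not a leap year).
Feb 8 is 20 days before Feb 28; 20 mod 7 = 6, so Wednesday − 6 = Thursday.
3543 mod 7 = 1, so 3543 days after a Thursday is Thursday + 1 = Friday.

Friday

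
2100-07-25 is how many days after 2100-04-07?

Apr 7, 2100 → May 7, 2100: 30 days (April has 30).
May 7, 2100 → Jun 7, 2100: 31 days (May has 31).
Jun 7, 2100 → Jul 7, 2100: 30 days (June has 30).
Jul 7, 2100 → Jul 25, 2100: 18 days.
Total: 109 days.

109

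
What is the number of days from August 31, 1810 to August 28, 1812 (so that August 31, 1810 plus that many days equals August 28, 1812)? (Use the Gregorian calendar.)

Aug 31, 1810 → Aug 31, 1811: 365 days.
Aug 31, 1811 → Sep 30, 1811: 30 days (August has 31).
Sep 30, 1811 → Oct 30, 1811: 30 days (September has 30).
Oct 30, 1811 → Nov 30, 1811: 31 days (October has 31).
Nov 30, 1811 → Dec 30, 1811: 30 days (November has 30).
Dec 30, 1811 → Jan 30, 1812: 31 days (December has 31).
Jan 30, 1812 → Feb 29, 1812: 30 days (January has 31).
Feb 29, 1812 → Mar 29, 1812: 29 days (February has 29).
Mar 29, 1812 → Apr 29, 1812: 31 days (March has 31).
Apr 29, 1812 → May 29, 1812: 30 days (April has 30).
May 29, 1812 → Jun 29, 1812: 31 days (May has 31).
Jun 29, 1812 → Jul 29, 1812: 30 days (June has 30).
Jul 29, 1812 → Aug 28, 1812: 30 days.
Total: 728 days.

728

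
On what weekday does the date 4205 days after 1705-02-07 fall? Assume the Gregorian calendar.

Thursday

Feb 7, 1705 is a Saturday.
4205 mod 7 = 5, so 4205 days after a Saturday is Saturday + 5 = Thursday.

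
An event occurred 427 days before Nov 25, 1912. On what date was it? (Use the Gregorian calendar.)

September 25, 1911

−366 (one year; includes Feb 29, 1912) → Nov 25, 1911 (61 left).
−25 → Oct 31, 1911 (end of Oct, 31 days; 36 left).
−31 → Sep 30, 1911 (end of Sep, 30 days; 5 left).
−5 → Sep 25, 1911.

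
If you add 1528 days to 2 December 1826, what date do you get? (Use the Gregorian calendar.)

February 7, 1831

+365 (one year) → Dec 2, 1827 (1163 left).
+366 (one year; includes Feb 29, 1828) → Dec 2, 1828 (797 left).
+365 (one year) → Dec 2, 1829 (432 left).
+365 (one year) → Dec 2, 1830 (67 left).
Dec has 31 days: +30 → Jan 1, 1831 (37 left).
Jan has 31 days: +31 → Feb 1, 1831 (6 left).
+6 → Feb 7, 1831.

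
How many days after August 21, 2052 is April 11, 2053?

Aug 21, 2052 → Sep 21, 2052: 31 days (August has 31).
Sep 21, 2052 → Oct 21, 2052: 30 days (September has 30).
Oct 21, 2052 → Nov 21, 2052: 31 days (October has 31).
Nov 21, 2052 → Dec 21, 2052: 30 days (November has 30).
Dec 21, 2052 → Jan 21, 2053: 31 days (December has 31).
Jan 21, 2053 → Feb 21, 2053: 31 days (January has 31).
Feb 21, 2053 → Mar 21, 2053: 28 days (February has 28).
Mar 21, 2053 → Apr 11, 2053: 21 days.
Total: 233 days.

233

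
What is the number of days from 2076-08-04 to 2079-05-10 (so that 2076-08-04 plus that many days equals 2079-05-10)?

Aug 4, 2076 → Aug 4, 2077: 365 days.
Aug 4, 2077 → Aug 4, 2078: 365 days.
Aug 4, 2078 → Sep 4, 2078: 31 days (August has 31).
Sep 4, 2078 → Oct 4, 2078: 30 days (September has 30).
Oct 4, 2078 → Nov 4, 2078: 31 days (October has 31).
Nov 4, 2078 → Dec 4, 2078: 30 days (November has 30).
Dec 4, 2078 → Jan 4, 2079: 31 days (December has 31).
Jan 4, 2079 → Feb 4, 2079: 31 days (January has 31).
Feb 4, 2079 → Mar 4, 2079: 28 days (February has 28).
Mar 4, 2079 → Apr 4, 2079: 31 days (March has 31).
Apr 4, 2079 → May 4, 2079: 30 days (April has 30).
May 4, 2079 → May 10, 2079: 6 days.
Total: 1009 days.

1009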